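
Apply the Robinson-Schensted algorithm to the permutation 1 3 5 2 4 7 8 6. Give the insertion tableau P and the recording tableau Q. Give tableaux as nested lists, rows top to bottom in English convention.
Insert each entry of the permutation into P by Schensted row insertion, recording in Q the position of each new cell.

Insert 1: appended to row 1. P = [[1]].
Insert 3: appended to row 1. P = [[1, 3]].
Insert 5: appended to row 1. P = [[1, 3, 5]].
Insert 2: 2 bumps 3 from row 1; 3 starts row 2. P = [[1, 2, 5], [3]].
Insert 4: 4 bumps 5 from row 1; 5 appends to row 2. P = [[1, 2, 4], [3, 5]].
Insert 7: appended to row 1. P = [[1, 2, 4, 7], [3, 5]].
Insert 8: appended to row 1. P = [[1, 2, 4, 7, 8], [3, 5]].
Insert 6: 6 bumps 7 from row 1; 7 appends to row 2. P = [[1, 2, 4, 6, 8], [3, 5, 7]].

So P = [[1, 2, 4, 6, 8], [3, 5, 7]], Q = [[1, 2, 3, 6, 7], [4, 5, 8]].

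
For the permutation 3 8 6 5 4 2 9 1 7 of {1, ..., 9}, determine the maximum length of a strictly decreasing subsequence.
6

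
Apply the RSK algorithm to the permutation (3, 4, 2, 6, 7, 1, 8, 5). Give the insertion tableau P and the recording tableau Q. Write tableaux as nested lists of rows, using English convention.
P = [[1, 4, 5, 7, 8], [2, 6], [3]], Q = [[1, 2, 4, 5, 7], [3, 8], [6]]

Insert each entry of the permutation into P by Schensted row insertion, recording in Q the position of each new cell.

After inserting 3: P = [[3]].
After inserting 4: P = [[3, 4]].
After inserting 2: P = [[2, 4], [3]].
After inserting 6: P = [[2, 4, 6], [3]].
After inserting 7: P = [[2, 4, 6, 7], [3]].
After inserting 1: P = [[1, 4, 6, 7], [2], [3]].
After inserting 8: P = [[1, 4, 6, 7, 8], [2], [3]].
After inserting 5: P = [[1, 4, 5, 7, 8], [2, 6], [3]].

So P = [[1, 4, 5, 7, 8], [2, 6], [3]], Q = [[1, 2, 4, 5, 7], [3, 8], [6]].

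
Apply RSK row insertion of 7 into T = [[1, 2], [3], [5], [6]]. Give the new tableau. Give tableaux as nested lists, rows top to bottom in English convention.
[[1, 2, 7], [3], [5], [6]]

7 is larger than every entry of row 1, so it is appended to row 1. The new tableau is [[1, 2, 7], [3], [5], [6]].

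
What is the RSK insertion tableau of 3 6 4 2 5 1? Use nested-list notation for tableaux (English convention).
After inserting 3: P = [[3]].
After inserting 6: P = [[3, 6]].
After inserting 4: P = [[3, 4], [6]].
After inserting 2: P = [[2, 4], [3], [6]].
After inserting 5: P = [[2, 4, 5], [3], [6]].
After inserting 1: P = [[1, 4, 5], [2], [3], [6]].

So P = [[1, 4, 5], [2], [3], [6]].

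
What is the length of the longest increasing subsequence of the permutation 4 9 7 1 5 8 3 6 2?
3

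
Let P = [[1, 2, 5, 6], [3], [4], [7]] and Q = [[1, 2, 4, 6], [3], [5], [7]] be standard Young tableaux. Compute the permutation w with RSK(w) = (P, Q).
Reverse the RSK construction: for i from n down to 1, find the cell of Q containing i, remove the entry at that cell from P, and reverse-bump it up through P; the value ejected from row 1 is w(i).

Step i=7: Q has 7 at row 4, column 1; remove 7 from row 4 of P and reverse-bump: 7 enters row 3 and ejects 4; 4 enters row 2 and ejects 3; 3 enters row 1 and ejects 2. So w(7) = 2. P is now [[1, 3, 5, 6], [4], [7]].
Step i=6: Q has 6 at row 1, column 4; remove that cell from P, ejecting 6. So w(6) = 6. P is now [[1, 3, 5], [4], [7]].
Step i=5: Q has 5 at row 3, column 1; remove 7 from row 3 of P and reverse-bump: 7 enters row 2 and ejects 4; 4 enters row 1 and ejects 3. So w(5) = 3. P is now [[1, 4, 5], [7]].
Step i=4: Q has 4 at row 1, column 3; remove that cell from P, ejecting 5. So w(4) = 5. P is now [[1, 4], [7]].
Step i=3: Q has 3 at row 2, column 1; remove 7 from row 2 of P and reverse-bump: 7 enters row 1 and ejects 4. So w(3) = 4. P is now [[1, 7]].
Step i=2: Q has 2 at row 1, column 2; remove that cell from P, ejecting 7. So w(2) = 7. P is now [[1]].
Step i=1: Q has 1 at row 1, column 1; remove that cell from P, ejecting 1. So w(1) = 1. P is now [].

So w = 1 7 4 5 3 6 2.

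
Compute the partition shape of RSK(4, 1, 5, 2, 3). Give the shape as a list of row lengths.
[3, 2]

RSK row insertion gives P = [[1, 2, 3], [4, 5]], which has shape [3, 2].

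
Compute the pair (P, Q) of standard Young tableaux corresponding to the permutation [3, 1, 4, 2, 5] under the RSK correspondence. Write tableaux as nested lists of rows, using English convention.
Insert each entry of the permutation into P by Schensted row insertion, recording in Q the position of each new cell.

Insert 3: appended to row 1. P = [[3]].
Insert 1: 1 bumps 3 from row 1; 3 starts row 2. P = [[1], [3]].
Insert 4: appended to row 1. P = [[1, 4], [3]].
Insert 2: 2 bumps 4 from row 1; 4 appends to row 2. P = [[1, 2], [3, 4]].
Insert 5: appended to row 1. P = [[1, 2, 5], [3, 4]].

So P = [[1, 2, 5], [3, 4]], Q = [[1, 3, 5], [2, 4]].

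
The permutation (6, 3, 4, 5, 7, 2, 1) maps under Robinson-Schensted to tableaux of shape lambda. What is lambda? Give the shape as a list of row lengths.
Row-insert each entry into an empty tableau.

After inserting 6: P = [[6]].
After inserting 3: P = [[3], [6]].
After inserting 4: P = [[3, 4], [6]].
After inserting 5: P = [[3, 4, 5], [6]].
After inserting 7: P = [[3, 4, 5, 7], [6]].
After inserting 2: P = [[2, 4, 5, 7], [3], [6]].
After inserting 1: P = [[1, 4, 5, 7], [2], [3], [6]].

The final insertion tableau P = [[1, 4, 5, 7], [2], [3], [6]] has shape [4, 1, 1, 1].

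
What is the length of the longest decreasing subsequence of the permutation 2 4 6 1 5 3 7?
3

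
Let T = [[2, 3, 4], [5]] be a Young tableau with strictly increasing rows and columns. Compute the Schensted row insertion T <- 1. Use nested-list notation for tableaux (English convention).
In row 1, 1 replaces 2 (the leftmost entry greater than 1); 2 is bumped to row 2. In row 2, 2 replaces 5 (the leftmost entry greater than 2); 5 is bumped to row 3. 5 starts a new row 3. The new tableau is [[1, 3, 4], [2], [5]].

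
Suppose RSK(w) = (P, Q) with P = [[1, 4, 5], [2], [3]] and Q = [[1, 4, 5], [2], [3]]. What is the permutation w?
3 2 1 4 5

Reverse RSK: for i = n, n-1, ..., 1, locate i in Q, remove the corresponding corner cell from P, and reverse-bump its entry up through P; the value ejected from row 1 is w(i).

So w = 3 2 1 4 5.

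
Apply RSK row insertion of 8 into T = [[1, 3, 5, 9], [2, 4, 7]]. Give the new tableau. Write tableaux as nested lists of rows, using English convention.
In row 1, 8 replaces 9 (the leftmost entry greater than 8); 9 is bumped to row 2. 9 is appended to row 2. The new tableau is [[1, 3, 5, 8], [2, 4, 7, 9]].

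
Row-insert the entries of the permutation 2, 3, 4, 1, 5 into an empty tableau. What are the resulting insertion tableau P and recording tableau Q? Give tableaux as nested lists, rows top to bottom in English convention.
Insert each entry of the permutation into P by Schensted row insertion, recording in Q the position of each new cell.

Insert 2: appended to row 1. P = [[2]].
Insert 3: appended to row 1. P = [[2, 3]].
Insert 4: appended to row 1. P = [[2, 3, 4]].
Insert 1: 1 bumps 2 from row 1; 2 starts row 2. P = [[1, 3, 4], [2]].
Insert 5: appended to row 1. P = [[1, 3, 4, 5], [2]].

So P = [[1, 3, 4, 5], [2]], Q = [[1, 2, 3, 5], [4]].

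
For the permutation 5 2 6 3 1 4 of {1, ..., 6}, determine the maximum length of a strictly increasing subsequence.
3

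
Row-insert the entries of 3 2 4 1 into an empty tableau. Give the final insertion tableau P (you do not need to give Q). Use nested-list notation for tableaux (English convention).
After inserting 3: P = [[3]].
After inserting 2: P = [[2], [3]].
After inserting 4: P = [[2, 4], [3]].
After inserting 1: P = [[1, 4], [2], [3]].

So P = [[1, 4], [2], [3]].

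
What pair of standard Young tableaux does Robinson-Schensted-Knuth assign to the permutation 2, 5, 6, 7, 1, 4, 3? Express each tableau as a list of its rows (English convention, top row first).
P = [[1, 3, 6, 7], [2, 4], [5]], Q = [[1, 2, 3, 4], [5, 6], [7]]

Insert each entry of the permutation into P by Schensted row insertion, recording in Q the position of each new cell.

After inserting 2: P = [[2]].
After inserting 5: P = [[2, 5]].
After inserting 6: P = [[2, 5, 6]].
After inserting 7: P = [[2, 5, 6, 7]].
After inserting 1: P = [[1, 5, 6, 7], [2]].
After inserting 4: P = [[1, 4, 6, 7], [2, 5]].
After inserting 3: P = [[1, 3, 6, 7], [2, 4], [5]].

So P = [[1, 3, 6, 7], [2, 4], [5]], Q = [[1, 2, 3, 4], [5, 6], [7]].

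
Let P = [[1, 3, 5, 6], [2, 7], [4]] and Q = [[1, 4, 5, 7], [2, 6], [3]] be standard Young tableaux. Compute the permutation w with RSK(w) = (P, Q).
Reverse the RSK construction: for i from n down to 1, find the cell of Q containing i, remove the entry at that cell from P, and reverse-bump it up through P; the value ejected from row 1 is w(i).

Step i=7: Q has 7 at row 1, column 4; remove that cell from P, ejecting 6. So w(7) = 6. P is now [[1, 3, 5], [2, 7], [4]].
Step i=6: Q has 6 at row 2, column 2; remove 7 from row 2 of P and reverse-bump: 7 enters row 1 and ejects 5. So w(6) = 5. P is now [[1, 3, 7], [2], [4]].
Step i=5: Q has 5 at row 1, column 3; remove that cell from P, ejecting 7. So w(5) = 7. P is now [[1, 3], [2], [4]].
Step i=4: Q has 4 at row 1, column 2; remove that cell from P, ejecting 3. So w(4) = 3. P is now [[1], [2], [4]].
Step i=3: Q has 3 at row 3, column 1; remove 4 from row 3 of P and reverse-bump: 4 enters row 2 and ejects 2; 2 enters row 1 and ejects 1. So w(3) = 1. P is now [[2], [4]].
Step i=2: Q has 2 at row 2, column 1; remove 4 from row 2 of P and reverse-bump: 4 enters row 1 and ejects 2. So w(2) = 2. P is now [[4]].
Step i=1: Q has 1 at row 1, column 1; remove that cell from P, ejecting 4. So w(1) = 4. P is now [].

So w = 4 2 1 3 7 5 6.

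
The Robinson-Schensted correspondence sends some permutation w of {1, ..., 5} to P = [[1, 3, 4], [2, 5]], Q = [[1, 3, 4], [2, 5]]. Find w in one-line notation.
Reverse the RSK construction: for i from n down to 1, find the cell of Q containing i, remove the entry at that cell from P, and reverse-bump it up through P; the value ejected from row 1 is w(i).

Step i=5: Q has 5 at row 2, column 2; remove 5 from row 2 of P and reverse-bump: 5 enters row 1 and ejects 4. So w(5) = 4. P is now [[1, 3, 5], [2]].
Step i=4: Q has 4 at row 1, column 3; remove that cell from P, ejecting 5. So w(4) = 5. P is now [[1, 3], [2]].
Step i=3: Q has 3 at row 1, column 2; remove that cell from P, ejecting 3. So w(3) = 3. P is now [[1], [2]].
Step i=2: Q has 2 at row 2, column 1; remove 2 from row 2 of P and reverse-bump: 2 enters row 1 and ejects 1. So w(2) = 1. P is now [[2]].
Step i=1: Q has 1 at row 1, column 1; remove that cell from P, ejecting 2. So w(1) = 2. P is now [].

So w = 2 1 3 5 4.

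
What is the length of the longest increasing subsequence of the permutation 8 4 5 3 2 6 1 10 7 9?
5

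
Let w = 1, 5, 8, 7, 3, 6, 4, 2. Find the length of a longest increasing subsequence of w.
3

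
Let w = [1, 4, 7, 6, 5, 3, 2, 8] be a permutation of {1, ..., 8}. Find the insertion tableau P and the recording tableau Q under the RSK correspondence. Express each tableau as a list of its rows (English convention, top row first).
Insert each entry of the permutation into P by Schensted row insertion, recording in Q the position of each new cell.

After inserting 1: P = [[1]].
After inserting 4: P = [[1, 4]].
After inserting 7: P = [[1, 4, 7]].
After inserting 6: P = [[1, 4, 6], [7]].
After inserting 5: P = [[1, 4, 5], [6], [7]].
After inserting 3: P = [[1, 3, 5], [4], [6], [7]].
After inserting 2: P = [[1, 2, 5], [3], [4], [6], [7]].
After inserting 8: P = [[1, 2, 5, 8], [3], [4], [6], [7]].

So P = [[1, 2, 5, 8], [3], [4], [6], [7]], Q = [[1, 2, 3, 8], [4], [5], [6], [7]].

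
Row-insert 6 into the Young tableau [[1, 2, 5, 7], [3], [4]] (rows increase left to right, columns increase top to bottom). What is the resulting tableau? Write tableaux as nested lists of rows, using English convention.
In row 1, 6 replaces 7 (the leftmost entry greater than 6); 7 is bumped to row 2. 7 is appended to row 2. The new tableau is [[1, 2, 5, 6], [3, 7], [4]].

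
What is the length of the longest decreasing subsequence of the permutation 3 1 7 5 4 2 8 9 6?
4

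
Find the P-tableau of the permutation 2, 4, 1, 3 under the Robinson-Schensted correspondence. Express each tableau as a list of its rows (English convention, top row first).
After inserting 2: P = [[2]].
After inserting 4: P = [[2, 4]].
After inserting 1: P = [[1, 4], [2]].
After inserting 3: P = [[1, 3], [2, 4]].

So P = [[1, 3], [2, 4]].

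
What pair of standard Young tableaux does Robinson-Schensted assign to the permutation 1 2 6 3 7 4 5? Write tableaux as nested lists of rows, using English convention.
P = [[1, 2, 3, 4, 5], [6, 7]], Q = [[1, 2, 3, 5, 7], [4, 6]]

Insert each entry of the permutation into P by Schensted row insertion, recording in Q the position of each new cell.

Insert 1: appended to row 1. P = [[1]], Q = [[1]].
Insert 2: appended to row 1. P = [[1, 2]], Q = [[1, 2]].
Insert 6: appended to row 1. P = [[1, 2, 6]], Q = [[1, 2, 3]].
Insert 3: 3 bumps 6 from row 1; 6 starts row 2. P = [[1, 2, 3], [6]], Q = [[1, 2, 3], [4]].
Insert 7: appended to row 1. P = [[1, 2, 3, 7], [6]], Q = [[1, 2, 3, 5], [4]].
Insert 4: 4 bumps 7 from row 1; 7 appends to row 2. P = [[1, 2, 3, 4], [6, 7]], Q = [[1, 2, 3, 5], [4, 6]].
Insert 5: appended to row 1. P = [[1, 2, 3, 4, 5], [6, 7]], Q = [[1, 2, 3, 5, 7], [4, 6]].

So P = [[1, 2, 3, 4, 5], [6, 7]], Q = [[1, 2, 3, 5, 7], [4, 6]].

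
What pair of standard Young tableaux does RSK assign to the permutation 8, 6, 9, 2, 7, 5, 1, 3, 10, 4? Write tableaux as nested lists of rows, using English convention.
P = [[1, 3, 4], [2, 5, 10], [6, 7], [8, 9]], Q = [[1, 3, 9], [2, 5, 10], [4, 6], [7, 8]]

Insert each entry of the permutation into P by Schensted row insertion, recording in Q the position of each new cell.

Insert 8: appended to row 1. P = [[8]].
Insert 6: 6 bumps 8 from row 1; 8 starts row 2. P = [[6], [8]].
Insert 9: appended to row 1. P = [[6, 9], [8]].
Insert 2: 2 bumps 6 from row 1; 6 bumps 8 from row 2; 8 starts row 3. P = [[2, 9], [6], [8]].
Insert 7: 7 bumps 9 from row 1; 9 appends to row 2. P = [[2, 7], [6, 9], [8]].
Insert 5: 5 bumps 7 from row 1; 7 bumps 9 from row 2; 9 appends to row 3. P = [[2, 5], [6, 7], [8, 9]].
Insert 1: 1 bumps 2 from row 1; 2 bumps 6 from row 2; 6 bumps 8 from row 3; 8 starts row 4. P = [[1, 5], [2, 7], [6, 9], [8]].
Insert 3: 3 bumps 5 from row 1; 5 bumps 7 from row 2; 7 bumps 9 from row 3; 9 appends to row 4. P = [[1, 3], [2, 5], [6, 7], [8, 9]].
Insert 10: appended to row 1. P = [[1, 3, 10], [2, 5], [6, 7], [8, 9]].
Insert 4: 4 bumps 10 from row 1; 10 appends to row 2. P = [[1, 3, 4], [2, 5, 10], [6, 7], [8, 9]].

So P = [[1, 3, 4], [2, 5, 10], [6, 7], [8, 9]], Q = [[1, 3, 9], [2, 5, 10], [4, 6], [7, 8]].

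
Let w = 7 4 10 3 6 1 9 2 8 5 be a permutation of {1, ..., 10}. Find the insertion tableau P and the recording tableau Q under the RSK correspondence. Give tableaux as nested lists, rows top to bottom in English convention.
Insert each entry of the permutation into P by Schensted row insertion, recording in Q the position of each new cell.

Insert 7: appended to row 1. P = [[7]], Q = [[1]].
Insert 4: 4 bumps 7 from row 1; 7 starts row 2. P = [[4], [7]], Q = [[1], [2]].
Insert 10: appended to row 1. P = [[4, 10], [7]], Q = [[1, 3], [2]].
Insert 3: 3 bumps 4 from row 1; 4 bumps 7 from row 2; 7 starts row 3. P = [[3, 10], [4], [7]], Q = [[1, 3], [2], [4]].
Insert 6: 6 bumps 10 from row 1; 10 appends to row 2. P = [[3, 6], [4, 10], [7]], Q = [[1, 3], [2, 5], [4]].
Insert 1: 1 bumps 3 from row 1; 3 bumps 4 from row 2; 4 bumps 7 from row 3; 7 starts row 4. P = [[1, 6], [3, 10], [4], [7]], Q = [[1, 3], [2, 5], [4], [6]].
Insert 9: appended to row 1. P = [[1, 6, 9], [3, 10], [4], [7]], Q = [[1, 3, 7], [2, 5], [4], [6]].
Insert 2: 2 bumps 6 from row 1; 6 bumps 10 from row 2; 10 appends to row 3. P = [[1, 2, 9], [3, 6], [4, 10], [7]], Q = [[1, 3, 7], [2, 5], [4, 8], [6]].
Insert 8: 8 bumps 9 from row 1; 9 appends to row 2. P = [[1, 2, 8], [3, 6, 9], [4, 10], [7]], Q = [[1, 3, 7], [2, 5, 9], [4, 8], [6]].
Insert 5: 5 bumps 8 from row 1; 8 bumps 9 from row 2; 9 bumps 10 from row 3; 10 appends to row 4. P = [[1, 2, 5], [3, 6, 8], [4, 9], [7, 10]], Q = [[1, 3, 7], [2, 5, 9], [4, 8], [6, 10]].

So P = [[1, 2, 5], [3, 6, 8], [4, 9], [7, 10]], Q = [[1, 3, 7], [2, 5, 9], [4, 8], [6, 10]].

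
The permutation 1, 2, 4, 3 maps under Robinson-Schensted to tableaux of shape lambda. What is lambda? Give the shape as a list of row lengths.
[3, 1]

RSK row insertion gives P = [[1, 2, 3], [4]], which has shape [3, 1].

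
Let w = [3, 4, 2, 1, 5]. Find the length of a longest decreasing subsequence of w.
3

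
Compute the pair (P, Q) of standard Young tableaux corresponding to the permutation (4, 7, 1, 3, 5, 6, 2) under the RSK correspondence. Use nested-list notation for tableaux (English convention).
Insert each entry of the permutation into P by Schensted row insertion, recording in Q the position of each new cell.

Insert 4: appended to row 1. P = [[4]].
Insert 7: appended to row 1. P = [[4, 7]].
Insert 1: 1 bumps 4 from row 1; 4 starts row 2. P = [[1, 7], [4]].
Insert 3: 3 bumps 7 from row 1; 7 appends to row 2. P = [[1, 3], [4, 7]].
Insert 5: appended to row 1. P = [[1, 3, 5], [4, 7]].
Insert 6: appended to row 1. P = [[1, 3, 5, 6], [4, 7]].
Insert 2: 2 bumps 3 from row 1; 3 bumps 4 from row 2; 4 starts row 3. P = [[1, 2, 5, 6], [3, 7], [4]].

So P = [[1, 2, 5, 6], [3, 7], [4]], Q = [[1, 2, 5, 6], [3, 4], [7]].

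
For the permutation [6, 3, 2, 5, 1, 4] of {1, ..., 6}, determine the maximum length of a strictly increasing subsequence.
2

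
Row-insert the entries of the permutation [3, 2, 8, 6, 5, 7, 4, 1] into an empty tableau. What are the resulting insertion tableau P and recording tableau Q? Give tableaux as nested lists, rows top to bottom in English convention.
P = [[1, 4, 7], [2, 5], [3], [6], [8]], Q = [[1, 3, 6], [2, 4], [5], [7], [8]]

Insert each entry of the permutation into P by Schensted row insertion, recording in Q the position of each new cell.

Insert 3: appended to row 1. P = [[3]].
Insert 2: 2 bumps 3 from row 1; 3 starts row 2. P = [[2], [3]].
Insert 8: appended to row 1. P = [[2, 8], [3]].
Insert 6: 6 bumps 8 from row 1; 8 appends to row 2. P = [[2, 6], [3, 8]].
Insert 5: 5 bumps 6 from row 1; 6 bumps 8 from row 2; 8 starts row 3. P = [[2, 5], [3, 6], [8]].
Insert 7: appended to row 1. P = [[2, 5, 7], [3, 6], [8]].
Insert 4: 4 bumps 5 from row 1; 5 bumps 6 from row 2; 6 bumps 8 from row 3; 8 starts row 4. P = [[2, 4, 7], [3, 5], [6], [8]].
Insert 1: 1 bumps 2 from row 1; 2 bumps 3 from row 2; 3 bumps 6 from row 3; 6 bumps 8 from row 4; 8 starts row 5. P = [[1, 4, 7], [2, 5], [3], [6], [8]].

So P = [[1, 4, 7], [2, 5], [3], [6], [8]], Q = [[1, 3, 6], [2, 4], [5], [7], [8]].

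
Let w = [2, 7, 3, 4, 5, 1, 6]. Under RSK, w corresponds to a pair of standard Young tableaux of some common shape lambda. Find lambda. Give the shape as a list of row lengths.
Row-insert each entry into an empty tableau.

After inserting 2: P = [[2]].
After inserting 7: P = [[2, 7]].
After inserting 3: P = [[2, 3], [7]].
After inserting 4: P = [[2, 3, 4], [7]].
After inserting 5: P = [[2, 3, 4, 5], [7]].
After inserting 1: P = [[1, 3, 4, 5], [2], [7]].
After inserting 6: P = [[1, 3, 4, 5, 6], [2], [7]].

The final insertion tableau P = [[1, 3, 4, 5, 6], [2], [7]] has shape [5, 1, 1].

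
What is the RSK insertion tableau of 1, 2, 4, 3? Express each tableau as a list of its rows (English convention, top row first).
P = [[1, 2, 3], [4]]

After inserting 1: P = [[1]].
After inserting 2: P = [[1, 2]].
After inserting 4: P = [[1, 2, 4]].
After inserting 3: P = [[1, 2, 3], [4]].

So P = [[1, 2, 3], [4]].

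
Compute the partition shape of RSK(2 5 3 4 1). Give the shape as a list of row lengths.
Row-insert each entry into an empty tableau.

After inserting 2: P = [[2]].
After inserting 5: P = [[2, 5]].
After inserting 3: P = [[2, 3], [5]].
After inserting 4: P = [[2, 3, 4], [5]].
After inserting 1: P = [[1, 3, 4], [2], [5]].

The final insertion tableau P = [[1, 3, 4], [2], [5]] has shape [3, 1, 1].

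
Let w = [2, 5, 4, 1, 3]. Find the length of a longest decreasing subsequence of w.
3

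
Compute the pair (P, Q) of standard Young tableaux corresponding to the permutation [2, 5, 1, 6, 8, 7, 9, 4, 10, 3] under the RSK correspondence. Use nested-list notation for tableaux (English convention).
Insert each entry of the permutation into P by Schensted row insertion, recording in Q the position of each new cell.

Insert 2: appended to row 1. P = [[2]], Q = [[1]].
Insert 5: appended to row 1. P = [[2, 5]], Q = [[1, 2]].
Insert 1: 1 bumps 2 from row 1; 2 starts row 2. P = [[1, 5], [2]], Q = [[1, 2], [3]].
Insert 6: appended to row 1. P = [[1, 5, 6], [2]], Q = [[1, 2, 4], [3]].
Insert 8: appended to row 1. P = [[1, 5, 6, 8], [2]], Q = [[1, 2, 4, 5], [3]].
Insert 7: 7 bumps 8 from row 1; 8 appends to row 2. P = [[1, 5, 6, 7], [2, 8]], Q = [[1, 2, 4, 5], [3, 6]].
Insert 9: appended to row 1. P = [[1, 5, 6, 7, 9], [2, 8]], Q = [[1, 2, 4, 5, 7], [3, 6]].
Insert 4: 4 bumps 5 from row 1; 5 bumps 8 from row 2; 8 starts row 3. P = [[1, 4, 6, 7, 9], [2, 5], [8]], Q = [[1, 2, 4, 5, 7], [3, 6], [8]].
Insert 10: appended to row 1. P = [[1, 4, 6, 7, 9, 10], [2, 5], [8]], Q = [[1, 2, 4, 5, 7, 9], [3, 6], [8]].
Insert 3: 3 bumps 4 from row 1; 4 bumps 5 from row 2; 5 bumps 8 from row 3; 8 starts row 4. P = [[1, 3, 6, 7, 9, 10], [2, 4], [5], [8]], Q = [[1, 2, 4, 5, 7, 9], [3, 6], [8], [10]].

So P = [[1, 3, 6, 7, 9, 10], [2, 4], [5], [8]], Q = [[1, 2, 4, 5, 7, 9], [3, 6], [8], [10]].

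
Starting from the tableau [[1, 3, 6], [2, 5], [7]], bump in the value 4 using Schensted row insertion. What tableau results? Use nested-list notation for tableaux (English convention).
[[1, 3, 4], [2, 5, 6], [7]]

In row 1, 4 replaces 6 (the leftmost entry greater than 4); 6 is bumped to row 2. 6 is appended to row 2. The new tableau is [[1, 3, 4], [2, 5, 6], [7]].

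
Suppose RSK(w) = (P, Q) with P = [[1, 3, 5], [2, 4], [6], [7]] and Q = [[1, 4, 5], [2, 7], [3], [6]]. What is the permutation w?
7 6 2 4 5 1 3

Reverse the RSK construction: for i from n down to 1, find the cell of Q containing i, remove the entry at that cell from P, and reverse-bump it up through P; the value ejected from row 1 is w(i).

Step i=7: Q has 7 at row 2, column 2; remove 4 from row 2 of P and reverse-bump: 4 enters row 1 and ejects 3. So w(7) = 3. P is now [[1, 4, 5], [2], [6], [7]].
Step i=6: Q has 6 at row 4, column 1; remove 7 from row 4 of P and reverse-bump: 7 enters row 3 and ejects 6; 6 enters row 2 and ejects 2; 2 enters row 1 and ejects 1. So w(6) = 1. P is now [[2, 4, 5], [6], [7]].
Step i=5: Q has 5 at row 1, column 3; remove that cell from P, ejecting 5. So w(5) = 5. P is now [[2, 4], [6], [7]].
Step i=4: Q has 4 at row 1, column 2; remove that cell from P, ejecting 4. So w(4) = 4. P is now [[2], [6], [7]].
Step i=3: Q has 3 at row 3, column 1; remove 7 from row 3 of P and reverse-bump: 7 enters row 2 and ejects 6; 6 enters row 1 and ejects 2. So w(3) = 2. P is now [[6], [7]].
Step i=2: Q has 2 at row 2, column 1; remove 7 from row 2 of P and reverse-bump: 7 enters row 1 and ejects 6. So w(2) = 6. P is now [[7]].
Step i=1: Q has 1 at row 1, column 1; remove that cell from P, ejecting 7. So w(1) = 7. P is now [].

So w = 7 6 2 4 5 1 3.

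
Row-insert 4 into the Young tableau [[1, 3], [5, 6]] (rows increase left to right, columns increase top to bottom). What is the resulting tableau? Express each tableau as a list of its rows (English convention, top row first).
4 is larger than every entry of row 1, so it is appended to row 1. The new tableau is [[1, 3, 4], [5, 6]].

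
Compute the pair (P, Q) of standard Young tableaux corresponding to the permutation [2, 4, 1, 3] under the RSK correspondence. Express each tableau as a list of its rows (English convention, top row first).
P = [[1, 3], [2, 4]], Q = [[1, 2], [3, 4]]

Insert each entry of the permutation into P by Schensted row insertion, recording in Q the position of each new cell.

Insert 2: appended to row 1. P = [[2]].
Insert 4: appended to row 1. P = [[2, 4]].
Insert 1: 1 bumps 2 from row 1; 2 starts row 2. P = [[1, 4], [2]].
Insert 3: 3 bumps 4 from row 1; 4 appends to row 2. P = [[1, 3], [2, 4]].

So P = [[1, 3], [2, 4]], Q = [[1, 2], [3, 4]].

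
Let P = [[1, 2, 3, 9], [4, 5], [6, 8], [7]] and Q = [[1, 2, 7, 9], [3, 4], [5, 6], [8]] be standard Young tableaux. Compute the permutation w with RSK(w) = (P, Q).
7 8 4 6 1 2 5 3 9

Reverse the RSK construction: for i from n down to 1, find the cell of Q containing i, remove the entry at that cell from P, and reverse-bump it up through P; the value ejected from row 1 is w(i).

Step i=9: Q has 9 at row 1, column 4; remove that cell from P, ejecting 9. So w(9) = 9. P is now [[1, 2, 3], [4, 5], [6, 8], [7]].
Step i=8: Q has 8 at row 4, column 1; remove 7 from row 4 of P and reverse-bump: 7 enters row 3 and ejects 6; 6 enters row 2 and ejects 5; 5 enters row 1 and ejects 3. So w(8) = 3. P is now [[1, 2, 5], [4, 6], [7, 8]].
Step i=7: Q has 7 at row 1, column 3; remove that cell from P, ejecting 5. So w(7) = 5. P is now [[1, 2], [4, 6], [7, 8]].
Step i=6: Q has 6 at row 3, column 2; remove 8 from row 3 of P and reverse-bump: 8 enters row 2 and ejects 6; 6 enters row 1 and ejects 2. So w(6) = 2. P is now [[1, 6], [4, 8], [7]].
Step i=5: Q has 5 at row 3, column 1; remove 7 from row 3 of P and reverse-bump: 7 enters row 2 and ejects 4; 4 enters row 1 and ejects 1. So w(5) = 1. P is now [[4, 6], [7, 8]].
Step i=4: Q has 4 at row 2, column 2; remove 8 from row 2 of P and reverse-bump: 8 enters row 1 and ejects 6. So w(4) = 6. P is now [[4, 8], [7]].
Step i=3: Q has 3 at row 2, column 1; remove 7 from row 2 of P and reverse-bump: 7 enters row 1 and ejects 4. So w(3) = 4. P is now [[7, 8]].
Step i=2: Q has 2 at row 1, column 2; remove that cell from P, ejecting 8. So w(2) = 8. P is now [[7]].
Step i=1: Q has 1 at row 1, column 1; remove that cell from P, ejecting 7. So w(1) = 7. P is now [].

So w = 7 8 4 6 1 2 5 3 9.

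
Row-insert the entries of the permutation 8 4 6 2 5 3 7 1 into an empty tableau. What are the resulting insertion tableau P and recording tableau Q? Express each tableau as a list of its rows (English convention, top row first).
Insert each entry of the permutation into P by Schensted row insertion, recording in Q the position of each new cell.

Insert 8: appended to row 1. P = [[8]].
Insert 4: 4 bumps 8 from row 1; 8 starts row 2. P = [[4], [8]].
Insert 6: appended to row 1. P = [[4, 6], [8]].
Insert 2: 2 bumps 4 from row 1; 4 bumps 8 from row 2; 8 starts row 3. P = [[2, 6], [4], [8]].
Insert 5: 5 bumps 6 from row 1; 6 appends to row 2. P = [[2, 5], [4, 6], [8]].
Insert 3: 3 bumps 5 from row 1; 5 bumps 6 from row 2; 6 bumps 8 from row 3; 8 starts row 4. P = [[2, 3], [4, 5], [6], [8]].
Insert 7: appended to row 1. P = [[2, 3, 7], [4, 5], [6], [8]].
Insert 1: 1 bumps 2 from row 1; 2 bumps 4 from row 2; 4 bumps 6 from row 3; 6 bumps 8 from row 4; 8 starts row 5. P = [[1, 3, 7], [2, 5], [4], [6], [8]].

So P = [[1, 3, 7], [2, 5], [4], [6], [8]], Q = [[1, 3, 7], [2, 5], [4], [6], [8]].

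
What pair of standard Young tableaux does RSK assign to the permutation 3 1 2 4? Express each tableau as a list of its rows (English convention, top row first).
Insert each entry of the permutation into P by Schensted row insertion, recording in Q the position of each new cell.

After inserting 3: P = [[3]].
After inserting 1: P = [[1], [3]].
After inserting 2: P = [[1, 2], [3]].
After inserting 4: P = [[1, 2, 4], [3]].

So P = [[1, 2, 4], [3]], Q = [[1, 3, 4], [2]].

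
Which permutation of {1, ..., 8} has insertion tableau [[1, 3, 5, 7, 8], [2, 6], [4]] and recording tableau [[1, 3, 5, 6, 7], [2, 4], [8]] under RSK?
4 2 6 3 5 7 8 1

Reverse the RSK construction: for i from n down to 1, find the cell of Q containing i, remove the entry at that cell from P, and reverse-bump it up through P; the value ejected from row 1 is w(i).

Step i=8: Q has 8 at row 3, column 1; remove 4 from row 3 of P and reverse-bump: 4 enters row 2 and ejects 2; 2 enters row 1 and ejects 1. So w(8) = 1. P is now [[2, 3, 5, 7, 8], [4, 6]].
Step i=7: Q has 7 at row 1, column 5; remove that cell from P, ejecting 8. So w(7) = 8. P is now [[2, 3, 5, 7], [4, 6]].
Step i=6: Q has 6 at row 1, column 4; remove that cell from P, ejecting 7. So w(6) = 7. P is now [[2, 3, 5], [4, 6]].
Step i=5: Q has 5 at row 1, column 3; remove that cell from P, ejecting 5. So w(5) = 5. P is now [[2, 3], [4, 6]].
Step i=4: Q has 4 at row 2, column 2; remove 6 from row 2 of P and reverse-bump: 6 enters row 1 and ejects 3. So w(4) = 3. P is now [[2, 6], [4]].
Step i=3: Q has 3 at row 1, column 2; remove that cell from P, ejecting 6. So w(3) = 6. P is now [[2], [4]].
Step i=2: Q has 2 at row 2, column 1; remove 4 from row 2 of P and reverse-bump: 4 enters row 1 and ejects 2. So w(2) = 2. P is now [[4]].
Step i=1: Q has 1 at row 1, column 1; remove that cell from P, ejecting 4. So w(1) = 4. P is now [].

So w = 4 2 6 3 5 7 8 1.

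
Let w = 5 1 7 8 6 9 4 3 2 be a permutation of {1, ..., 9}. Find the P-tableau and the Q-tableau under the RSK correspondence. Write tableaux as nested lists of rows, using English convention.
Insert each entry of the permutation into P by Schensted row insertion, recording in Q the position of each new cell.

After inserting 5: P = [[5]].
After inserting 1: P = [[1], [5]].
After inserting 7: P = [[1, 7], [5]].
After inserting 8: P = [[1, 7, 8], [5]].
After inserting 6: P = [[1, 6, 8], [5, 7]].
After inserting 9: P = [[1, 6, 8, 9], [5, 7]].
After inserting 4: P = [[1, 4, 8, 9], [5, 6], [7]].
After inserting 3: P = [[1, 3, 8, 9], [4, 6], [5], [7]].
After inserting 2: P = [[1, 2, 8, 9], [3, 6], [4], [5], [7]].

So P = [[1, 2, 8, 9], [3, 6], [4], [5], [7]], Q = [[1, 3, 4, 6], [2, 5], [7], [8], [9]].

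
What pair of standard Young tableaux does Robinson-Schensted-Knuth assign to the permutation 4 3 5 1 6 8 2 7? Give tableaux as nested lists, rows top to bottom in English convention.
Insert each entry of the permutation into P by Schensted row insertion, recording in Q the position of each new cell.

After inserting 4: P = [[4]].
After inserting 3: P = [[3], [4]].
After inserting 5: P = [[3, 5], [4]].
After inserting 1: P = [[1, 5], [3], [4]].
After inserting 6: P = [[1, 5, 6], [3], [4]].
After inserting 8: P = [[1, 5, 6, 8], [3], [4]].
After inserting 2: P = [[1, 2, 6, 8], [3, 5], [4]].
After inserting 7: P = [[1, 2, 6, 7], [3, 5, 8], [4]].

So P = [[1, 2, 6, 7], [3, 5, 8], [4]], Q = [[1, 3, 5, 6], [2, 7, 8], [4]].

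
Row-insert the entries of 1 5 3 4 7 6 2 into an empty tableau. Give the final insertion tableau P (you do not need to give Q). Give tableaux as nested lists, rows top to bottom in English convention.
Insert 1: appended to row 1. P = [[1]].
Insert 5: appended to row 1. P = [[1, 5]].
Insert 3: 3 bumps 5 from row 1; 5 starts row 2. P = [[1, 3], [5]].
Insert 4: appended to row 1. P = [[1, 3, 4], [5]].
Insert 7: appended to row 1. P = [[1, 3, 4, 7], [5]].
Insert 6: 6 bumps 7 from row 1; 7 appends to row 2. P = [[1, 3, 4, 6], [5, 7]].
Insert 2: 2 bumps 3 from row 1; 3 bumps 5 from row 2; 5 starts row 3. P = [[1, 2, 4, 6], [3, 7], [5]].

So P = [[1, 2, 4, 6], [3, 7], [5]].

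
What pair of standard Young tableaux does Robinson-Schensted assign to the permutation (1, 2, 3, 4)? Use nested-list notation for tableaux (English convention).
Insert each entry of the permutation into P by Schensted row insertion, recording in Q the position of each new cell.

Insert 1: appended to row 1. P = [[1]], Q = [[1]].
Insert 2: appended to row 1. P = [[1, 2]], Q = [[1, 2]].
Insert 3: appended to row 1. P = [[1, 2, 3]], Q = [[1, 2, 3]].
Insert 4: appended to row 1. P = [[1, 2, 3, 4]], Q = [[1, 2, 3, 4]].

So P = [[1, 2, 3, 4]], Q = [[1, 2, 3, 4]].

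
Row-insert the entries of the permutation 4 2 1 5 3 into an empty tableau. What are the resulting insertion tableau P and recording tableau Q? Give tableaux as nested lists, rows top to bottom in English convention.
P = [[1, 3], [2, 5], [4]], Q = [[1, 4], [2, 5], [3]]

Insert each entry of the permutation into P by Schensted row insertion, recording in Q the position of each new cell.

Insert 4: appended to row 1. P = [[4]].
Insert 2: 2 bumps 4 from row 1; 4 starts row 2. P = [[2], [4]].
Insert 1: 1 bumps 2 from row 1; 2 bumps 4 from row 2; 4 starts row 3. P = [[1], [2], [4]].
Insert 5: appended to row 1. P = [[1, 5], [2], [4]].
Insert 3: 3 bumps 5 from row 1; 5 appends to row 2. P = [[1, 3], [2, 5], [4]].

So P = [[1, 3], [2, 5], [4]], Q = [[1, 4], [2, 5], [3]].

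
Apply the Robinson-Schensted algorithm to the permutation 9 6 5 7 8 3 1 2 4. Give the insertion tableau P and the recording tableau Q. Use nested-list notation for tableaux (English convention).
Insert each entry of the permutation into P by Schensted row insertion, recording in Q the position of each new cell.

Insert 9: appended to row 1. P = [[9]].
Insert 6: 6 bumps 9 from row 1; 9 starts row 2. P = [[6], [9]].
Insert 5: 5 bumps 6 from row 1; 6 bumps 9 from row 2; 9 starts row 3. P = [[5], [6], [9]].
Insert 7: appended to row 1. P = [[5, 7], [6], [9]].
Insert 8: appended to row 1. P = [[5, 7, 8], [6], [9]].
Insert 3: 3 bumps 5 from row 1; 5 bumps 6 from row 2; 6 bumps 9 from row 3; 9 starts row 4. P = [[3, 7, 8], [5], [6], [9]].
Insert 1: 1 bumps 3 from row 1; 3 bumps 5 from row 2; 5 bumps 6 from row 3; 6 bumps 9 from row 4; 9 starts row 5. P = [[1, 7, 8], [3], [5], [6], [9]].
Insert 2: 2 bumps 7 from row 1; 7 appends to row 2. P = [[1, 2, 8], [3, 7], [5], [6], [9]].
Insert 4: 4 bumps 8 from row 1; 8 appends to row 2. P = [[1, 2, 4], [3, 7, 8], [5], [6], [9]].

So P = [[1, 2, 4], [3, 7, 8], [5], [6], [9]], Q = [[1, 4, 5], [2, 8, 9], [3], [6], [7]].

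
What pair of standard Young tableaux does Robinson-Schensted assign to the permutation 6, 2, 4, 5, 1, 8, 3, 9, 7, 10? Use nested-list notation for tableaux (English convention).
Insert each entry of the permutation into P by Schensted row insertion, recording in Q the position of each new cell.

Insert 6: appended to row 1. P = [[6]].
Insert 2: 2 bumps 6 from row 1; 6 starts row 2. P = [[2], [6]].
Insert 4: appended to row 1. P = [[2, 4], [6]].
Insert 5: appended to row 1. P = [[2, 4, 5], [6]].
Insert 1: 1 bumps 2 from row 1; 2 bumps 6 from row 2; 6 starts row 3. P = [[1, 4, 5], [2], [6]].
Insert 8: appended to row 1. P = [[1, 4, 5, 8], [2], [6]].
Insert 3: 3 bumps 4 from row 1; 4 appends to row 2. P = [[1, 3, 5, 8], [2, 4], [6]].
Insert 9: appended to row 1. P = [[1, 3, 5, 8, 9], [2, 4], [6]].
Insert 7: 7 bumps 8 from row 1; 8 appends to row 2. P = [[1, 3, 5, 7, 9], [2, 4, 8], [6]].
Insert 10: appended to row 1. P = [[1, 3, 5, 7, 9, 10], [2, 4, 8], [6]].

So P = [[1, 3, 5, 7, 9, 10], [2, 4, 8], [6]], Q = [[1, 3, 4, 6, 8, 10], [2, 7, 9], [5]].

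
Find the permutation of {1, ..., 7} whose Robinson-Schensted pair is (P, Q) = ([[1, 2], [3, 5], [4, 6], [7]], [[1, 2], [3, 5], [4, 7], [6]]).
Reverse the RSK construction: for i from n down to 1, find the cell of Q containing i, remove the entry at that cell from P, and reverse-bump it up through P; the value ejected from row 1 is w(i).

Step i=7: Q has 7 at row 3, column 2; remove 6 from row 3 of P and reverse-bump: 6 enters row 2 and ejects 5; 5 enters row 1 and ejects 2. So w(7) = 2. P is now [[1, 5], [3, 6], [4], [7]].
Step i=6: Q has 6 at row 4, column 1; remove 7 from row 4 of P and reverse-bump: 7 enters row 3 and ejects 4; 4 enters row 2 and ejects 3; 3 enters row 1 and ejects 1. So w(6) = 1. P is now [[3, 5], [4, 6], [7]].
Step i=5: Q has 5 at row 2, column 2; remove 6 from row 2 of P and reverse-bump: 6 enters row 1 and ejects 5. So w(5) = 5. P is now [[3, 6], [4], [7]].
Step i=4: Q has 4 at row 3, column 1; remove 7 from row 3 of P and reverse-bump: 7 enters row 2 and ejects 4; 4 enters row 1 and ejects 3. So w(4) = 3. P is now [[4, 6], [7]].
Step i=3: Q has 3 at row 2, column 1; remove 7 from row 2 of P and reverse-bump: 7 enters row 1 and ejects 6. So w(3) = 6. P is now [[4, 7]].
Step i=2: Q has 2 at row 1, column 2; remove that cell from P, ejecting 7. So w(2) = 7. P is now [[4]].
Step i=1: Q has 1 at row 1, column 1; remove that cell from P, ejecting 4. So w(1) = 4. P is now [].

So w = 4 7 6 3 5 1 2.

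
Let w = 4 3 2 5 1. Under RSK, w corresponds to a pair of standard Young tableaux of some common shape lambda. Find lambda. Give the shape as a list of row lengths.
[2, 1, 1, 1]

Row-insert each entry into an empty tableau.

After inserting 4: P = [[4]].
After inserting 3: P = [[3], [4]].
After inserting 2: P = [[2], [3], [4]].
After inserting 5: P = [[2, 5], [3], [4]].
After inserting 1: P = [[1, 5], [2], [3], [4]].

The final insertion tableau P = [[1, 5], [2], [3], [4]] has shape [2, 1, 1, 1].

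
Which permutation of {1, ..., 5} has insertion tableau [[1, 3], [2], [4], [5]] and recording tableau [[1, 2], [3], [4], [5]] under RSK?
Reverse RSK: for i = n, n-1, ..., 1, locate i in Q, remove the corresponding corner cell from P, and reverse-bump its entry up through P; the value ejected from row 1 is w(i).

So w = 2 5 4 3 1.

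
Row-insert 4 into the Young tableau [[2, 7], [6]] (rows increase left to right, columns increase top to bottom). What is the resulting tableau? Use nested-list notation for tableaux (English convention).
[[2, 4], [6, 7]]

In row 1, 4 replaces 7 (the leftmost entry greater than 4); 7 is bumped to row 2. 7 is appended to row 2. The new tableau is [[2, 4], [6, 7]].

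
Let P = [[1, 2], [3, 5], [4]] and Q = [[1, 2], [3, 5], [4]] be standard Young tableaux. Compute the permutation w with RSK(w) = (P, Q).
4 5 3 1 2

Reverse the RSK construction: for i from n down to 1, find the cell of Q containing i, remove the entry at that cell from P, and reverse-bump it up through P; the value ejected from row 1 is w(i).

Step i=5: Q has 5 at row 2, column 2; remove 5 from row 2 of P and reverse-bump: 5 enters row 1 and ejects 2. So w(5) = 2. P is now [[1, 5], [3], [4]].
Step i=4: Q has 4 at row 3, column 1; remove 4 from row 3 of P and reverse-bump: 4 enters row 2 and ejects 3; 3 enters row 1 and ejects 1. So w(4) = 1. P is now [[3, 5], [4]].
Step i=3: Q has 3 at row 2, column 1; remove 4 from row 2 of P and reverse-bump: 4 enters row 1 and ejects 3. So w(3) = 3. P is now [[4, 5]].
Step i=2: Q has 2 at row 1, column 2; remove that cell from P, ejecting 5. So w(2) = 5. P is now [[4]].
Step i=1: Q has 1 at row 1, column 1; remove that cell from P, ejecting 4. So w(1) = 4. P is now [].

So w = 4 5 3 1 2.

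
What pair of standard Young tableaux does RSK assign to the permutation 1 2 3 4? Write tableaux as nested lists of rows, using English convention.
Insert each entry of the permutation into P by Schensted row insertion, recording in Q the position of each new cell.

Insert 1: appended to row 1. P = [[1]].
Insert 2: appended to row 1. P = [[1, 2]].
Insert 3: appended to row 1. P = [[1, 2, 3]].
Insert 4: appended to row 1. P = [[1, 2, 3, 4]].

So P = [[1, 2, 3, 4]], Q = [[1, 2, 3, 4]].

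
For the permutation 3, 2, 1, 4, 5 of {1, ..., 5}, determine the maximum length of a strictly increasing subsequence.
3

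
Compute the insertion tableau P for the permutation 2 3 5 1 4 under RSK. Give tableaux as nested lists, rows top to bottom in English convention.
P = [[1, 3, 4], [2, 5]]

Insert 2: appended to row 1. P = [[2]].
Insert 3: appended to row 1. P = [[2, 3]].
Insert 5: appended to row 1. P = [[2, 3, 5]].
Insert 1: 1 bumps 2 from row 1; 2 starts row 2. P = [[1, 3, 5], [2]].
Insert 4: 4 bumps 5 from row 1; 5 appends to row 2. P = [[1, 3, 4], [2, 5]].

So P = [[1, 3, 4], [2, 5]].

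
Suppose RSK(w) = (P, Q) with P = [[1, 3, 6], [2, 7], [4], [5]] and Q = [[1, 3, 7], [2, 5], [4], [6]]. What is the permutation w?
5 4 7 2 3 1 6

Reverse the RSK construction: for i from n down to 1, find the cell of Q containing i, remove the entry at that cell from P, and reverse-bump it up through P; the value ejected from row 1 is w(i).

Step i=7: Q has 7 at row 1, column 3; remove that cell from P, ejecting 6. So w(7) = 6. P is now [[1, 3], [2, 7], [4], [5]].
Step i=6: Q has 6 at row 4, column 1; remove 5 from row 4 of P and reverse-bump: 5 enters row 3 and ejects 4; 4 enters row 2 and ejects 2; 2 enters row 1 and ejects 1. So w(6) = 1. P is now [[2, 3], [4, 7], [5]].
Step i=5: Q has 5 at row 2, column 2; remove 7 from row 2 of P and reverse-bump: 7 enters row 1 and ejects 3. So w(5) = 3. P is now [[2, 7], [4], [5]].
Step i=4: Q has 4 at row 3, column 1; remove 5 from row 3 of P and reverse-bump: 5 enters row 2 and ejects 4; 4 enters row 1 and ejects 2. So w(4) = 2. P is now [[4, 7], [5]].
Step i=3: Q has 3 at row 1, column 2; remove that cell from P, ejecting 7. So w(3) = 7. P is now [[4], [5]].
Step i=2: Q has 2 at row 2, column 1; remove 5 from row 2 of P and reverse-bump: 5 enters row 1 and ejects 4. So w(2) = 4. P is now [[5]].
Step i=1: Q has 1 at row 1, column 1; remove that cell from P, ejecting 5. So w(1) = 5. P is now [].

So w = 5 4 7 2 3 1 6.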